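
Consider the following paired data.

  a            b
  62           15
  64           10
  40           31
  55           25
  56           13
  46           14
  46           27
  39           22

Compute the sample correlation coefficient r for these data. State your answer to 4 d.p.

n = 8, Σa = 408, Σb = 157, Σa² = 21454, Σb² = 3489, Σab = 7657
nΣab − ΣaΣb = 61256 − 64056 = -2800
nΣa² − (Σa)² = 171632 − 166464 = 5168; nΣb² − (Σb)² = 27912 − 24649 = 3263
r = -2800 / √(5168 × 3263) = -2800 / 4106.4807 ≈ -0.6818

-0.6818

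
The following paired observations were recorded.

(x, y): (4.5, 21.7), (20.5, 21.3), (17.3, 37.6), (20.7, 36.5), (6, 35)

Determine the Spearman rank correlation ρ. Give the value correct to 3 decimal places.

Rank x: 1, 4, 3, 5, 2
Rank y: 2, 1, 5, 4, 3
d = rank(x) − rank(y): -1, 3, -2, 1, -1; Σd² = 16
ρ = 1 − 6Σd² / [n(n²−1)] = 1 − 6×16 / (5×24) = 1 − 96/120 ≈ 0.200

0.200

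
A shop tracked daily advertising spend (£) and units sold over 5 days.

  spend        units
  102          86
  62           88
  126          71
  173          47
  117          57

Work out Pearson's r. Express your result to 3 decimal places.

-0.873

n = 5, Σx = 580, Σy = 349, Σx² = 73742, Σy² = 25639, Σxy = 37974
nΣxy − ΣxΣy = 189870 − 202420 = -12550
nΣx² − (Σx)² = 368710 − 336400 = 32310; nΣy² − (Σy)² = 128195 − 121801 = 6394
r = -12550 / √(32310 × 6394) = -12550 / 14373.2439 ≈ -0.873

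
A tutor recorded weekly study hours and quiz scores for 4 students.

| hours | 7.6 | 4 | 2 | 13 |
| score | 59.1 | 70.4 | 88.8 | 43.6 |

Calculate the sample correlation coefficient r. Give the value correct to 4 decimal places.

-0.9667

n = 4, Σx = 26.6, Σy = 261.9, Σx² = 246.76, Σy² = 18235.37, Σxy = 1475.16
nΣxy − ΣxΣy = 5900.64 − 6966.54 = -1065.9
nΣx² − (Σx)² = 987.04 − 707.56 = 279.48; nΣy² − (Σy)² = 72941.48 − 68591.61 = 4349.87
r = -1065.9 / √(279.48 × 4349.87) = -1065.9 / 1102.5886 ≈ -0.9667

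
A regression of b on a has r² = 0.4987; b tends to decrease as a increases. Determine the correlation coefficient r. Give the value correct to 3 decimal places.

-0.706

|r| = √0.4987 = 0.706
The association is negative, so r = −0.706.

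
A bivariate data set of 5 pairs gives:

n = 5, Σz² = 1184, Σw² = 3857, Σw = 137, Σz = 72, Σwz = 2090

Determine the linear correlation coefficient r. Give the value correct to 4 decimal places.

r = (nΣwz − ΣwΣz) / √[(nΣw² − (Σw)²)(nΣz² − (Σz)²)]
Numerator: 5×2090 − 137×72 = 586
Denominator: √[(19285 − 18769)(5920 − 5184)] = √[516 × 736] = 616.2597
r = 586 / 616.2597 ≈ 0.9509

0.9509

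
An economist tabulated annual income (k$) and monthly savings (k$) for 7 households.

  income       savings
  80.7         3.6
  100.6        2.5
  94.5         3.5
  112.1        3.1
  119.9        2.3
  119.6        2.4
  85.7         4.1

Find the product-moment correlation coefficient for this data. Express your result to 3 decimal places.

-0.844

n = 7, Σx = 713.1, Σy = 21.5, Σx² = 74154.17, Σy² = 68.93, Σxy = 2134.46
nΣxy − ΣxΣy = 14941.22 − 15331.65 = -390.43
nΣx² − (Σx)² = 519079.19 − 508511.61 = 10567.58; nΣy² − (Σy)² = 482.51 − 462.25 = 20.26
r = -390.43 / √(10567.58 × 20.26) = -390.43 / 462.7085 ≈ -0.844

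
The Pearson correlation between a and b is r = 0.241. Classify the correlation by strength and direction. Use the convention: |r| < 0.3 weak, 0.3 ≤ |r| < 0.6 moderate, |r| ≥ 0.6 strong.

weak positive

r = 0.241 > 0 so the relationship is positive.
|r| = 0.241, which falls in the weak range.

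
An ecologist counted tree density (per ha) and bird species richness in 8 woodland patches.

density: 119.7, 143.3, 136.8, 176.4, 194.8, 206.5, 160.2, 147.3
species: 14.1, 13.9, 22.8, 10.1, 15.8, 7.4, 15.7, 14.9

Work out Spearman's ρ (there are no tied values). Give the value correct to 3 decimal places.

-0.333

Rank density: 1, 3, 2, 6, 7, 8, 5, 4
Rank species: 4, 3, 8, 2, 7, 1, 6, 5
d = rank(density) − rank(species): -3, 0, -6, 4, 0, 7, -1, -1; Σd² = 112
ρ = 1 − 6Σd² / [n(n²−1)] = 1 − 6×112 / (8×63) = 1 − 672/504 ≈ -0.333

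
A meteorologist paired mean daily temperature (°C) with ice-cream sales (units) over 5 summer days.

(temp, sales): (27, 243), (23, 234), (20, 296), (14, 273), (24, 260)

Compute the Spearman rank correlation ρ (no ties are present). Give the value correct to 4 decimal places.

Rank temp: 5, 3, 2, 1, 4
Rank sales: 2, 1, 5, 4, 3
d = rank(temp) − rank(sales): 3, 2, -3, -3, 1; Σd² = 32
ρ = 1 − 6Σd² / [n(n²−1)] = 1 − 6×32 / (5×24) = 1 − 192/120 ≈ -0.6000

-0.6000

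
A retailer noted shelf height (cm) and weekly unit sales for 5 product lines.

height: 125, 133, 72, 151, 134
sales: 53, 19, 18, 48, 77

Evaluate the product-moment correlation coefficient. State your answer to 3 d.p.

0.524

n = 5, Σx = 615, Σy = 215, Σx² = 79255, Σy² = 11727, Σxy = 28014
nΣxy − ΣxΣy = 140070 − 132225 = 7845
nΣx² − (Σx)² = 396275 − 378225 = 18050; nΣy² − (Σy)² = 58635 − 46225 = 12410
r = 7845 / √(18050 × 12410) = 7845 / 14966.6463 ≈ 0.524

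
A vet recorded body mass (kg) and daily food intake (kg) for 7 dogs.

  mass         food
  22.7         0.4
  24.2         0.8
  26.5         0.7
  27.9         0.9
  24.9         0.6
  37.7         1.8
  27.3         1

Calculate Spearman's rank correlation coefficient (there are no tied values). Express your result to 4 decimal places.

Rank mass: 1, 2, 4, 6, 3, 7, 5
Rank food: 1, 4, 3, 5, 2, 7, 6
d = rank(mass) − rank(food): 0, -2, 1, 1, 1, 0, -1; Σd² = 8
ρ = 1 − 6Σd² / [n(n²−1)] = 1 − 6×8 / (7×48) = 1 − 48/336 ≈ 0.8571

0.8571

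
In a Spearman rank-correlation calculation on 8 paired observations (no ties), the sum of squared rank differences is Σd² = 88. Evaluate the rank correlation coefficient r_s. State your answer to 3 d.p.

ρ = 1 − 6Σd² / [n(n²−1)] = 1 − 6×88 / (8×63)
  = 1 − 528/504 = 1 − 1.0476 ≈ -0.048

-0.048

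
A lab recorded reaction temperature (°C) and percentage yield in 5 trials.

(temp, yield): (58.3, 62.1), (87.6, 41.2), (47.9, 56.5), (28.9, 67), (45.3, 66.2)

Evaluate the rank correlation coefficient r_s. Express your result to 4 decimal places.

-0.9000

Rank temp: 4, 5, 3, 1, 2
Rank yield: 3, 1, 2, 5, 4
d = rank(temp) − rank(yield): 1, 4, 1, -4, -2; Σd² = 38
ρ = 1 − 6Σd² / [n(n²−1)] = 1 − 6×38 / (5×24) = 1 − 228/120 ≈ -0.9000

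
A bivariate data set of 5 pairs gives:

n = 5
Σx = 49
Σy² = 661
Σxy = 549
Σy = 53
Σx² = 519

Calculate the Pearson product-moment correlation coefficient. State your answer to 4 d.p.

0.4771

r = (nΣxy − ΣxΣy) / √[(nΣx² − (Σx)²)(nΣy² − (Σy)²)]
Numerator: 5×549 − 49×53 = 148
Denominator: √[(2595 − 2401)(3305 − 2809)] = √[194 × 496] = 310.1999
r = 148 / 310.1999 ≈ 0.4771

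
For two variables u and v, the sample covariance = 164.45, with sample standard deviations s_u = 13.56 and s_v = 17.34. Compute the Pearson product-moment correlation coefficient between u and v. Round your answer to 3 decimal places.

r = Cov(u,v) / (s_u · s_v) = 164.45 / (13.56 × 17.34)
  = 164.45 / 235.1304 ≈ 0.699

0.699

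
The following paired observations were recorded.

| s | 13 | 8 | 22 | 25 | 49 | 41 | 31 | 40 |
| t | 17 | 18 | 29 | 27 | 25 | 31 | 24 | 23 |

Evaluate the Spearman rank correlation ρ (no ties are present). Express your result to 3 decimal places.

Rank s: 2, 1, 3, 4, 8, 7, 5, 6
Rank t: 1, 2, 7, 6, 5, 8, 4, 3
d = rank(s) − rank(t): 1, -1, -4, -2, 3, -1, 1, 3; Σd² = 42
ρ = 1 − 6Σd² / [n(n²−1)] = 1 − 6×42 / (8×63) = 1 − 252/504 ≈ 0.500

0.500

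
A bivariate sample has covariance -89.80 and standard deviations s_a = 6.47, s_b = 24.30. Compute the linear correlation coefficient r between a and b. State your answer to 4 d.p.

r = Cov(a,b) / (s_a · s_b) = -89.80 / (6.47 × 24.30)
  = -89.80 / 157.2210 ≈ -0.5712

-0.5712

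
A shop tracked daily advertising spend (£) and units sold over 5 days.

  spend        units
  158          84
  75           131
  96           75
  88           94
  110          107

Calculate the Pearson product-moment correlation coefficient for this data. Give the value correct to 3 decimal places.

-0.504

n = 5, Σx = 527, Σy = 491, Σx² = 59649, Σy² = 50127, Σxy = 50339
nΣxy − ΣxΣy = 251695 − 258757 = -7062
nΣx² − (Σx)² = 298245 − 277729 = 20516; nΣy² − (Σy)² = 250635 − 241081 = 9554
r = -7062 / √(20516 × 9554) = -7062 / 14000.3523 ≈ -0.504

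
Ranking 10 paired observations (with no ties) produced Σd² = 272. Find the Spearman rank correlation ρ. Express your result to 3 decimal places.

ρ = 1 − 6Σd² / [n(n²−1)] = 1 − 6×272 / (10×99)
  = 1 − 1632/990 = 1 − 1.6485 ≈ -0.648

-0.648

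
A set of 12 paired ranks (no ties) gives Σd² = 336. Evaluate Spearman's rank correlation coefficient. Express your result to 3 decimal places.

-0.175

ρ = 1 − 6Σd² / [n(n²−1)] = 1 − 6×336 / (12×143)
  = 1 − 2016/1716 = 1 − 1.1748 ≈ -0.175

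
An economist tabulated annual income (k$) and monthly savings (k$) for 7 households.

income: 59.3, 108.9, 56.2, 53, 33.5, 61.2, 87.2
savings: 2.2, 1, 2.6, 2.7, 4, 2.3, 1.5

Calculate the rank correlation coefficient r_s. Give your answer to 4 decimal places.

-0.9643

Rank income: 4, 7, 3, 2, 1, 5, 6
Rank savings: 3, 1, 5, 6, 7, 4, 2
d = rank(income) − rank(savings): 1, 6, -2, -4, -6, 1, 4; Σd² = 110
ρ = 1 − 6Σd² / [n(n²−1)] = 1 − 6×110 / (7×48) = 1 − 660/336 ≈ -0.9643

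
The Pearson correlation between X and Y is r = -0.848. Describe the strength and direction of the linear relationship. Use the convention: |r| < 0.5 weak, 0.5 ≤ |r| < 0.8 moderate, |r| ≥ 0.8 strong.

strong negative

r = -0.848 < 0 so the relationship is negative.
|r| = 0.848, which falls in the strong range.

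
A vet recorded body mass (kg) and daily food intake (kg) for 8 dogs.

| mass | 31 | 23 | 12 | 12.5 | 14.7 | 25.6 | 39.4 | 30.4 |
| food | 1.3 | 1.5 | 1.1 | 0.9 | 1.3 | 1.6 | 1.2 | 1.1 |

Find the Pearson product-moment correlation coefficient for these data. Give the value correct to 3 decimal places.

n = 8, Σx = 188.6, Σy = 10, Σx² = 5138.22, Σy² = 12.86, Σxy = 240.04
nΣxy − ΣxΣy = 1920.32 − 1886 = 34.32
nΣx² − (Σx)² = 41105.76 − 35569.96 = 5535.8; nΣy² − (Σy)² = 102.88 − 100 = 2.88
r = 34.32 / √(5535.8 × 2.88) = 34.32 / 126.2660 ≈ 0.272

0.272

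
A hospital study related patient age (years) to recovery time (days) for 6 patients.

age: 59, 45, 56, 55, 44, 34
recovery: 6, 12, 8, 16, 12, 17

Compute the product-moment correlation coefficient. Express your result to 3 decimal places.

n = 6, Σx = 293, Σy = 71, Σx² = 14759, Σy² = 933, Σxy = 3328
nΣxy − ΣxΣy = 19968 − 20803 = -835
nΣx² − (Σx)² = 88554 − 85849 = 2705; nΣy² − (Σy)² = 5598 − 5041 = 557
r = -835 / √(2705 × 557) = -835 / 1227.4710 ≈ -0.680

-0.680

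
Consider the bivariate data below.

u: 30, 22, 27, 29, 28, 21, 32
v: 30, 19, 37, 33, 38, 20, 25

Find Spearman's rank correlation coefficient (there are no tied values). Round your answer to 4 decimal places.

0.2857

Rank u: 6, 2, 3, 5, 4, 1, 7
Rank v: 4, 1, 6, 5, 7, 2, 3
d = rank(u) − rank(v): 2, 1, -3, 0, -3, -1, 4; Σd² = 40
ρ = 1 − 6Σd² / [n(n²−1)] = 1 − 6×40 / (7×48) = 1 − 240/336 ≈ 0.2857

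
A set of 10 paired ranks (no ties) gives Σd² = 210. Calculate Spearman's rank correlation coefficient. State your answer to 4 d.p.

-0.2727

ρ = 1 − 6Σd² / [n(n²−1)] = 1 − 6×210 / (10×99)
  = 1 − 1260/990 = 1 − 1.27273 ≈ -0.2727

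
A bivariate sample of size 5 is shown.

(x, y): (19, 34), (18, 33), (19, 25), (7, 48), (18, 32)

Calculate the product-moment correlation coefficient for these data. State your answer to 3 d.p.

-0.920

n = 5, Σx = 81, Σy = 172, Σx² = 1419, Σy² = 6198, Σxy = 2627
nΣxy − ΣxΣy = 13135 − 13932 = -797
nΣx² − (Σx)² = 7095 − 6561 = 534; nΣy² − (Σy)² = 30990 − 29584 = 1406
r = -797 / √(534 × 1406) = -797 / 866.4895 ≈ -0.920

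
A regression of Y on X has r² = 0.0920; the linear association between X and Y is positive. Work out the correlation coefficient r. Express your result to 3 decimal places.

0.303

|r| = √0.0920 = 0.303
The association is positive, so r = 0.303.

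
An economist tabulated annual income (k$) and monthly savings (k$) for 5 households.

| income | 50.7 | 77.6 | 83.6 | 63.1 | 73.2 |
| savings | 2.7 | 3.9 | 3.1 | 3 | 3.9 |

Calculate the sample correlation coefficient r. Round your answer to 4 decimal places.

n = 5, Σx = 348.2, Σy = 16.6, Σx² = 24921.06, Σy² = 56.32, Σxy = 1173.47
nΣxy − ΣxΣy = 5867.35 − 5780.12 = 87.23
nΣx² − (Σx)² = 124605.3 − 121243.24 = 3362.06; nΣy² − (Σy)² = 281.6 − 275.56 = 6.04
r = 87.23 / √(3362.06 × 6.04) = 87.23 / 142.5021 ≈ 0.6121

0.6121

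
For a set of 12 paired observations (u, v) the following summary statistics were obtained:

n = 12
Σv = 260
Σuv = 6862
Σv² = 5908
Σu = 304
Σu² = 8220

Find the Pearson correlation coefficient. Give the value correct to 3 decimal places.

0.729

r = (nΣuv − ΣuΣv) / √[(nΣu² − (Σu)²)(nΣv² − (Σv)²)]
Numerator: 12×6862 − 304×260 = 3304
Denominator: √[(98640 − 92416)(70896 − 67600)] = √[6224 × 3296] = 4529.2719
r = 3304 / 4529.2719 ≈ 0.729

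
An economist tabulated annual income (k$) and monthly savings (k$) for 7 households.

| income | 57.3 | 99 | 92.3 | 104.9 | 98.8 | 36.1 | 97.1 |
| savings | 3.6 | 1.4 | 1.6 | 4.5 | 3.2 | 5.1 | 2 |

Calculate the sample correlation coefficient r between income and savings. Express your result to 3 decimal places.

n = 7, Σx = 585.5, Σy = 21.4, Σx² = 53100.65, Σy² = 77.98, Σxy = 1659.08
nΣxy − ΣxΣy = 11613.56 − 12529.7 = -916.14
nΣx² − (Σx)² = 371704.55 − 342810.25 = 28894.3; nΣy² − (Σy)² = 545.86 − 457.96 = 87.9
r = -916.14 / √(28894.3 × 87.9) = -916.14 / 1593.6778 ≈ -0.575

-0.575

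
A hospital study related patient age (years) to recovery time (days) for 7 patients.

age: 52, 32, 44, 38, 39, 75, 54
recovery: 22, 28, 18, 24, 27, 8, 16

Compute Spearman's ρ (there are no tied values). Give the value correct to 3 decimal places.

Rank age: 5, 1, 4, 2, 3, 7, 6
Rank recovery: 4, 7, 3, 5, 6, 1, 2
d = rank(age) − rank(recovery): 1, -6, 1, -3, -3, 6, 4; Σd² = 108
ρ = 1 − 6Σd² / [n(n²−1)] = 1 − 6×108 / (7×48) = 1 − 648/336 ≈ -0.929

-0.929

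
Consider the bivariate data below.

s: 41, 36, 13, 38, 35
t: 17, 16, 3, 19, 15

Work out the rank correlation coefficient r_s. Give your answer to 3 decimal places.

0.900

Rank s: 5, 3, 1, 4, 2
Rank t: 4, 3, 1, 5, 2
d = rank(s) − rank(t): 1, 0, 0, -1, 0; Σd² = 2
ρ = 1 − 6Σd² / [n(n²−1)] = 1 − 6×2 / (5×24) = 1 − 12/120 ≈ 0.900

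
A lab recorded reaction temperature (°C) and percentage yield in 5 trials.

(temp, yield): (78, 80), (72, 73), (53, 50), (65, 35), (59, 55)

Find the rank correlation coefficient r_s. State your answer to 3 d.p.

Rank temp: 5, 4, 1, 3, 2
Rank yield: 5, 4, 2, 1, 3
d = rank(temp) − rank(yield): 0, 0, -1, 2, -1; Σd² = 6
ρ = 1 − 6Σd² / [n(n²−1)] = 1 − 6×6 / (5×24) = 1 − 36/120 ≈ 0.700

0.700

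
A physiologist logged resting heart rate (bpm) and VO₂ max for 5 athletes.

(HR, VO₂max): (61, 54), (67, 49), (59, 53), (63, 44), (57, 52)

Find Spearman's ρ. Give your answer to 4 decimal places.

-0.5000

Rank HR: 3, 5, 2, 4, 1
Rank VO₂max: 5, 2, 4, 1, 3
d = rank(HR) − rank(VO₂max): -2, 3, -2, 3, -2; Σd² = 30
ρ = 1 − 6Σd² / [n(n²−1)] = 1 − 6×30 / (5×24) = 1 − 180/120 ≈ -0.5000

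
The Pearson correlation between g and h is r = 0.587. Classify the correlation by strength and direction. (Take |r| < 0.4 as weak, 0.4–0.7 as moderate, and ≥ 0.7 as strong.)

moderate positive

r = 0.587 > 0 so the relationship is positive.
|r| = 0.587, which falls in the moderate range.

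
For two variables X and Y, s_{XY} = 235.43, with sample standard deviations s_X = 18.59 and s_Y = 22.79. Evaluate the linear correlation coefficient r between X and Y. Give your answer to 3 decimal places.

r = Cov(X,Y) / (s_X · s_Y) = 235.43 / (18.59 × 22.79)
  = 235.43 / 423.6661 ≈ 0.556

0.556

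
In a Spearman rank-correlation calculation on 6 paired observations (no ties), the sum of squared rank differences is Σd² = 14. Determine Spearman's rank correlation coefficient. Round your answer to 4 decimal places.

ρ = 1 − 6Σd² / [n(n²−1)] = 1 − 6×14 / (6×35)
  = 1 − 84/210 = 1 − 0.40000 ≈ 0.6000

0.6000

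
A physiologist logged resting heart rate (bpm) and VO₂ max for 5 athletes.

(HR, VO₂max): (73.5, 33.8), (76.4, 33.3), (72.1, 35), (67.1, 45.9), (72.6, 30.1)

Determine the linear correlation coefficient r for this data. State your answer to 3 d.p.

-0.821

n = 5, Σx = 361.7, Σy = 178.1, Σx² = 26210.79, Σy² = 6489.15, Σxy = 12817.07
nΣxy − ΣxΣy = 64085.35 − 64418.77 = -333.42
nΣx² − (Σx)² = 131053.95 − 130826.89 = 227.06; nΣy² − (Σy)² = 32445.75 − 31719.61 = 726.14
r = -333.42 / √(227.06 × 726.14) = -333.42 / 406.0509 ≈ -0.821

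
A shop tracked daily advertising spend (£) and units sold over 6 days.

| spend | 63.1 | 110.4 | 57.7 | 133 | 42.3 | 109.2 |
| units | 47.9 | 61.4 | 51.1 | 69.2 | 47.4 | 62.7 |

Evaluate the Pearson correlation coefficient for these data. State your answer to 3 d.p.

0.980

n = 6, Σx = 515.7, Σy = 339.7, Σx² = 50901.99, Σy² = 19642.27, Σxy = 30804.98
nΣxy − ΣxΣy = 184829.88 − 175183.29 = 9646.59
nΣx² − (Σx)² = 305411.94 − 265946.49 = 39465.45; nΣy² − (Σy)² = 117853.62 − 115396.09 = 2457.53
r = 9646.59 / √(39465.45 × 2457.53) = 9646.59 / 9848.2246 ≈ 0.980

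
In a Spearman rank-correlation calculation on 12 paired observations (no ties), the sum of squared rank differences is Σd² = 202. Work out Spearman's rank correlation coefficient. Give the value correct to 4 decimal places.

0.2937

ρ = 1 − 6Σd² / [n(n²−1)] = 1 − 6×202 / (12×143)
  = 1 − 1212/1716 = 1 − 0.70629 ≈ 0.2937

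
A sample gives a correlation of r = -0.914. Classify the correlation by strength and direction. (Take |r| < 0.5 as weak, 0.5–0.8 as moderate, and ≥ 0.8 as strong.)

r = -0.914 < 0 so the relationship is negative.
|r| = 0.914, which falls in the strong range.

strong negative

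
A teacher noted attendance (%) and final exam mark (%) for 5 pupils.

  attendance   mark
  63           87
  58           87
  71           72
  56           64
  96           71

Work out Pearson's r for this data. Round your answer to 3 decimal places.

n = 5, Σx = 344, Σy = 381, Σx² = 24726, Σy² = 29459, Σxy = 26039
nΣxy − ΣxΣy = 130195 − 131064 = -869
nΣx² − (Σx)² = 123630 − 118336 = 5294; nΣy² − (Σy)² = 147295 − 145161 = 2134
r = -869 / √(5294 × 2134) = -869 / 3361.1599 ≈ -0.259

-0.259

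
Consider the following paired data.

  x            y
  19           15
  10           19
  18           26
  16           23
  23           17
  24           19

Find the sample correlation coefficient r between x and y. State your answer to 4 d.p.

n = 6, Σx = 110, Σy = 119, Σx² = 2146, Σy² = 2441, Σxy = 2158
nΣxy − ΣxΣy = 12948 − 13090 = -142
nΣx² − (Σx)² = 12876 − 12100 = 776; nΣy² − (Σy)² = 14646 − 14161 = 485
r = -142 / √(776 × 485) = -142 / 613.4819 ≈ -0.2315

-0.2315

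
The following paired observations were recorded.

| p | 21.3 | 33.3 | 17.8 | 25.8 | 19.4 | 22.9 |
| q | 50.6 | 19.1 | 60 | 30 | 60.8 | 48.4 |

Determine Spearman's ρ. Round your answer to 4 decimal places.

Rank p: 3, 6, 1, 5, 2, 4
Rank q: 4, 1, 5, 2, 6, 3
d = rank(p) − rank(q): -1, 5, -4, 3, -4, 1; Σd² = 68
ρ = 1 − 6Σd² / [n(n²−1)] = 1 − 6×68 / (6×35) = 1 − 408/210 ≈ -0.9429

-0.9429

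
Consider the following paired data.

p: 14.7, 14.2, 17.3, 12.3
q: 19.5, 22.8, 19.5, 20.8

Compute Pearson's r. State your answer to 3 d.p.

n = 4, Σp = 58.5, Σq = 82.6, Σp² = 868.31, Σq² = 1712.98, Σpq = 1203.6
nΣpq − ΣpΣq = 4814.4 − 4832.1 = -17.7
nΣp² − (Σp)² = 3473.24 − 3422.25 = 50.99; nΣq² − (Σq)² = 6851.92 − 6822.76 = 29.16
r = -17.7 / √(50.99 × 29.16) = -17.7 / 38.5599 ≈ -0.459

-0.459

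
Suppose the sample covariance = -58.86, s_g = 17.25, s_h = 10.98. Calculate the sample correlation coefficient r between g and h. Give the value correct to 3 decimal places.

-0.311

r = Cov(g,h) / (s_g · s_h) = -58.86 / (17.25 × 10.98)
  = -58.86 / 189.4050 ≈ -0.311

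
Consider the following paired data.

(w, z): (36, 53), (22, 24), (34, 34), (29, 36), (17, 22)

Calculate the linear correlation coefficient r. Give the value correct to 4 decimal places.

0.8734

n = 5, Σw = 138, Σz = 169, Σw² = 4066, Σz² = 6321, Σwz = 5010
nΣwz − ΣwΣz = 25050 − 23322 = 1728
nΣw² − (Σw)² = 20330 − 19044 = 1286; nΣz² − (Σz)² = 31605 − 28561 = 3044
r = 1728 / √(1286 × 3044) = 1728 / 1978.5308 ≈ 0.8734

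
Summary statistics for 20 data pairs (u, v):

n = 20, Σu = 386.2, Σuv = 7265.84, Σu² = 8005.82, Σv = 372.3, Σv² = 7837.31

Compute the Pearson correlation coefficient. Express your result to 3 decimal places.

0.109

r = (nΣuv − ΣuΣv) / √[(nΣu² − (Σu)²)(nΣv² − (Σv)²)]
Numerator: 20×7265.84 − 386.2×372.3 = 1534.54
Denominator: √[(160116.4 − 149150.44)(156746.2 − 138607.29)] = √[10965.96 × 18138.91] = 14103.5656
r = 1534.54 / 14103.5656 ≈ 0.109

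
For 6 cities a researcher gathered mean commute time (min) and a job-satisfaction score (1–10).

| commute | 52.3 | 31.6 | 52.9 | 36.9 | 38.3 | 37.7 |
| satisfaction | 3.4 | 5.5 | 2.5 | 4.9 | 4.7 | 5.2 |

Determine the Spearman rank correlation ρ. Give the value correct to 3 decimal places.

-0.943

Rank commute: 5, 1, 6, 2, 4, 3
Rank satisfaction: 2, 6, 1, 4, 3, 5
d = rank(commute) − rank(satisfaction): 3, -5, 5, -2, 1, -2; Σd² = 68
ρ = 1 − 6Σd² / [n(n²−1)] = 1 − 6×68 / (6×35) = 1 − 408/210 ≈ -0.943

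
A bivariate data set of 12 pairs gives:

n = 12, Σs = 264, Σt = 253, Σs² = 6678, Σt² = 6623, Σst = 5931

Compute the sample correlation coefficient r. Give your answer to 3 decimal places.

0.345

r = (nΣst − ΣsΣt) / √[(nΣs² − (Σs)²)(nΣt² − (Σt)²)]
Numerator: 12×5931 − 264×253 = 4380
Denominator: √[(80136 − 69696)(79476 − 64009)] = √[10440 × 15467] = 12707.3003
r = 4380 / 12707.3003 ≈ 0.345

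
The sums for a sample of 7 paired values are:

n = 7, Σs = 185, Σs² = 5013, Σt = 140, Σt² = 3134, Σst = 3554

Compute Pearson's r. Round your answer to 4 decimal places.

-0.7182

r = (nΣst − ΣsΣt) / √[(nΣs² − (Σs)²)(nΣt² − (Σt)²)]
Numerator: 7×3554 − 185×140 = -1022
Denominator: √[(35091 − 34225)(21938 − 19600)] = √[866 × 2338] = 1422.9223
r = -1022 / 1422.9223 ≈ -0.7182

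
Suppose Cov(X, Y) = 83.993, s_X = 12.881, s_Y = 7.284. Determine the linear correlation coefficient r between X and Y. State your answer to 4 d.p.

r = Cov(X,Y) / (s_X · s_Y) = 83.993 / (12.881 × 7.284)
  = 83.993 / 93.8252 ≈ 0.8952

0.8952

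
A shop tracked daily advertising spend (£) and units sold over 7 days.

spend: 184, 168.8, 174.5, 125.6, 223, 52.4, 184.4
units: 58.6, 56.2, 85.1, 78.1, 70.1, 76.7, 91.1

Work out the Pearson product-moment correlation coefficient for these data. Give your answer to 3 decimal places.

n = 7, Σx = 1112.7, Σy = 515.9, Σx² = 195053.17, Σy² = 39030.13, Σxy = 81378.49
nΣxy − ΣxΣy = 569649.43 − 574041.93 = -4392.5
nΣx² − (Σx)² = 1365372.19 − 1238101.29 = 127270.9; nΣy² − (Σy)² = 273210.91 − 266152.81 = 7058.1
r = -4392.5 / √(127270.9 × 7058.1) = -4392.5 / 29971.4988 ≈ -0.147

-0.147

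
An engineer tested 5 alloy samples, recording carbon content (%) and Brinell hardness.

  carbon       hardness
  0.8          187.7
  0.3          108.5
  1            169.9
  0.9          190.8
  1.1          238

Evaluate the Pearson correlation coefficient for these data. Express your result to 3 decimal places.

n = 5, Σx = 4.1, Σy = 894.9, Σx² = 3.75, Σy² = 168918.19, Σxy = 786.13
nΣxy − ΣxΣy = 3930.65 − 3669.09 = 261.56
nΣx² − (Σx)² = 18.75 − 16.81 = 1.94; nΣy² − (Σy)² = 844590.95 − 800846.01 = 43744.94
r = 261.56 / √(1.94 × 43744.94) = 261.56 / 291.3163 ≈ 0.898

0.898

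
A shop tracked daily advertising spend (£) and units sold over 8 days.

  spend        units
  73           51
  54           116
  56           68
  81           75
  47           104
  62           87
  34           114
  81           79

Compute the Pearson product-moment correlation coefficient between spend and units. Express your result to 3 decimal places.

n = 8, Σx = 488, Σy = 694, Σx² = 31712, Σy² = 63928, Σxy = 40427
nΣxy − ΣxΣy = 323416 − 338672 = -15256
nΣx² − (Σx)² = 253696 − 238144 = 15552; nΣy² − (Σy)² = 511424 − 481636 = 29788
r = -15256 / √(15552 × 29788) = -15256 / 21523.5447 ≈ -0.709

-0.709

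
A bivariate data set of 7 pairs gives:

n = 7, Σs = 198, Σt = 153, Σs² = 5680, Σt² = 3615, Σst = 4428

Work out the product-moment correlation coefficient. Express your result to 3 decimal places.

r = (nΣst − ΣsΣt) / √[(nΣs² − (Σs)²)(nΣt² − (Σt)²)]
Numerator: 7×4428 − 198×153 = 702
Denominator: √[(39760 − 39204)(25305 − 23409)] = √[556 × 1896] = 1026.7307
r = 702 / 1026.7307 ≈ 0.684

0.684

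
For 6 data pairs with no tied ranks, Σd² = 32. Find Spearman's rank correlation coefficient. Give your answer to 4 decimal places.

ρ = 1 − 6Σd² / [n(n²−1)] = 1 − 6×32 / (6×35)
  = 1 − 192/210 = 1 − 0.91429 ≈ 0.0857

0.0857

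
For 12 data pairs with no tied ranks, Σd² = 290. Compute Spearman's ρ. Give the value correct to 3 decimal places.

ρ = 1 − 6Σd² / [n(n²−1)] = 1 − 6×290 / (12×143)
  = 1 − 1740/1716 = 1 − 1.0140 ≈ -0.014

-0.014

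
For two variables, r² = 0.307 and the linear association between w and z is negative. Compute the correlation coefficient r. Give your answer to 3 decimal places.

-0.554

|r| = √0.307 = 0.554
The association is negative, so r = −0.554.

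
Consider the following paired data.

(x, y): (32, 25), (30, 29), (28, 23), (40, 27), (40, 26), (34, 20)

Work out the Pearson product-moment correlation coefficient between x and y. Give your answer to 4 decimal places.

n = 6, Σx = 204, Σy = 150, Σx² = 7064, Σy² = 3800, Σxy = 5114
nΣxy − ΣxΣy = 30684 − 30600 = 84
nΣx² − (Σx)² = 42384 − 41616 = 768; nΣy² − (Σy)² = 22800 − 22500 = 300
r = 84 / √(768 × 300) = 84 / 480.0000 ≈ 0.1750

0.1750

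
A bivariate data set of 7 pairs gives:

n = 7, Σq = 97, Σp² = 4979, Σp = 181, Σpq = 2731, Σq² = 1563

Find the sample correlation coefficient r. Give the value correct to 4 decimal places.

0.8714

r = (nΣpq − ΣpΣq) / √[(nΣp² − (Σp)²)(nΣq² − (Σq)²)]
Numerator: 7×2731 − 181×97 = 1560
Denominator: √[(34853 − 32761)(10941 − 9409)] = √[2092 × 1532] = 1790.2357
r = 1560 / 1790.2357 ≈ 0.8714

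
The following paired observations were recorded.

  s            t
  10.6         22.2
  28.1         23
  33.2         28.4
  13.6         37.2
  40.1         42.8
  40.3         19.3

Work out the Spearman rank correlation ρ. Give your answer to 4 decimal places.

Rank s: 1, 3, 4, 2, 5, 6
Rank t: 2, 3, 4, 5, 6, 1
d = rank(s) − rank(t): -1, 0, 0, -3, -1, 5; Σd² = 36
ρ = 1 − 6Σd² / [n(n²−1)] = 1 − 6×36 / (6×35) = 1 − 216/210 ≈ -0.0286

-0.0286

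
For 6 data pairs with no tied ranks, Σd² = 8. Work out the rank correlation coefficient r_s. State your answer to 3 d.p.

ρ = 1 − 6Σd² / [n(n²−1)] = 1 − 6×8 / (6×35)
  = 1 − 48/210 = 1 − 0.2286 ≈ 0.771

0.771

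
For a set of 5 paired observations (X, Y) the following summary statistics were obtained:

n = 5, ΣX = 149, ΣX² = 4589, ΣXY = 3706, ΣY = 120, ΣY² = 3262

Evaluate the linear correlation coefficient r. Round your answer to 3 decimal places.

r = (nΣXY − ΣXΣY) / √[(nΣX² − (ΣX)²)(nΣY² − (ΣY)²)]
Numerator: 5×3706 − 149×120 = 650
Denominator: √[(22945 − 22201)(16310 − 14400)] = √[744 × 1910] = 1192.0738
r = 650 / 1192.0738 ≈ 0.545

0.545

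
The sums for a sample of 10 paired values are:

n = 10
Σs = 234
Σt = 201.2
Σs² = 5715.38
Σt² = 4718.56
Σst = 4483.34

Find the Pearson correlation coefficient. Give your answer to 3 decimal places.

-0.561

r = (nΣst − ΣsΣt) / √[(nΣs² − (Σs)²)(nΣt² − (Σt)²)]
Numerator: 10×4483.34 − 234×201.2 = -2247.4
Denominator: √[(57153.8 − 54756)(47185.6 − 40481.44)] = √[2397.8 × 6704.16] = 4009.3933
r = -2247.4 / 4009.3933 ≈ -0.561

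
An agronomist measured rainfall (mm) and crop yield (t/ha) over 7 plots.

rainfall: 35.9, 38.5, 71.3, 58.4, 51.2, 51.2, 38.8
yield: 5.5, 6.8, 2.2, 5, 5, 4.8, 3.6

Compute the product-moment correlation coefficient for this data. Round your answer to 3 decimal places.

n = 7, Σx = 345.3, Σy = 32.9, Σx² = 18013.63, Σy² = 167.33, Σxy = 1549.55
nΣxy − ΣxΣy = 10846.85 − 11360.37 = -513.52
nΣx² − (Σx)² = 126095.41 − 119232.09 = 6863.32; nΣy² − (Σy)² = 1171.31 − 1082.41 = 88.9
r = -513.52 / √(6863.32 × 88.9) = -513.52 / 781.1204 ≈ -0.657

-0.657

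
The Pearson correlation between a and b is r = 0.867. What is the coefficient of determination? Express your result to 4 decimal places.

r² = (0.867)² = 0.7517

0.7517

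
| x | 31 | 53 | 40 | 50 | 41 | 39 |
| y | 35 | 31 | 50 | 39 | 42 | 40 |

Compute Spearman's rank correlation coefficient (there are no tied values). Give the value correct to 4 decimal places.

-0.2571

Rank x: 1, 6, 3, 5, 4, 2
Rank y: 2, 1, 6, 3, 5, 4
d = rank(x) − rank(y): -1, 5, -3, 2, -1, -2; Σd² = 44
ρ = 1 − 6Σd² / [n(n²−1)] = 1 − 6×44 / (6×35) = 1 − 264/210 ≈ -0.2571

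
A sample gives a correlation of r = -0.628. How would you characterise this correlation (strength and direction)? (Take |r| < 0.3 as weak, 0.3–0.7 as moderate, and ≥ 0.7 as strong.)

r = -0.628 < 0 so the relationship is negative.
|r| = 0.628, which falls in the moderate range.

moderate negative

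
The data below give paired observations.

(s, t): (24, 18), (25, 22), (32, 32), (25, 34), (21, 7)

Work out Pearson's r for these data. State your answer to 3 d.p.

0.748

n = 5, Σs = 127, Σt = 113, Σs² = 3291, Σt² = 3037, Σst = 3003
nΣst − ΣsΣt = 15015 − 14351 = 664
nΣs² − (Σs)² = 16455 − 16129 = 326; nΣt² − (Σt)² = 15185 − 12769 = 2416
r = 664 / √(326 × 2416) = 664 / 887.4773 ≈ 0.748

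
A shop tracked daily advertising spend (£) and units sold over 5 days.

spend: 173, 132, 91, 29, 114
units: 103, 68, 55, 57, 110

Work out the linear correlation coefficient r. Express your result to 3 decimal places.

0.653

n = 5, Σx = 539, Σy = 393, Σx² = 69471, Σy² = 33607, Σxy = 45993
nΣxy − ΣxΣy = 229965 − 211827 = 18138
nΣx² − (Σx)² = 347355 − 290521 = 56834; nΣy² − (Σy)² = 168035 − 154449 = 13586
r = 18138 / √(56834 × 13586) = 18138 / 27787.5282 ≈ 0.653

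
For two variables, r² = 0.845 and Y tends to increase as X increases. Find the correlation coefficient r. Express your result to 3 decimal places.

|r| = √0.845 = 0.919
The association is positive, so r = 0.919.

0.919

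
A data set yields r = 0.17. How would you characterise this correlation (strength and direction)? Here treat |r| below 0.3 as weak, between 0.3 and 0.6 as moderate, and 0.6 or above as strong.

r = 0.17 > 0 so the relationship is positive.
|r| = 0.17, which falls in the weak range.

weak positive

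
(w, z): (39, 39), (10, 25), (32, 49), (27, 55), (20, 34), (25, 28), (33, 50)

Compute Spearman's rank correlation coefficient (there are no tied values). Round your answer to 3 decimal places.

0.643

Rank w: 7, 1, 5, 4, 2, 3, 6
Rank z: 4, 1, 5, 7, 3, 2, 6
d = rank(w) − rank(z): 3, 0, 0, -3, -1, 1, 0; Σd² = 20
ρ = 1 − 6Σd² / [n(n²−1)] = 1 − 6×20 / (7×48) = 1 − 120/336 ≈ 0.643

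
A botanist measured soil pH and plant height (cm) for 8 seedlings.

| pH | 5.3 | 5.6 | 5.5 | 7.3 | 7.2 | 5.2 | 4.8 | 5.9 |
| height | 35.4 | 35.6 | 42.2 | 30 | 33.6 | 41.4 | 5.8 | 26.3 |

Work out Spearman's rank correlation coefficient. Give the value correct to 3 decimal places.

-0.143

Rank pH: 3, 5, 4, 8, 7, 2, 1, 6
Rank height: 5, 6, 8, 3, 4, 7, 1, 2
d = rank(pH) − rank(height): -2, -1, -4, 5, 3, -5, 0, 4; Σd² = 96
ρ = 1 − 6Σd² / [n(n²−1)] = 1 − 6×96 / (8×63) = 1 − 576/504 ≈ -0.143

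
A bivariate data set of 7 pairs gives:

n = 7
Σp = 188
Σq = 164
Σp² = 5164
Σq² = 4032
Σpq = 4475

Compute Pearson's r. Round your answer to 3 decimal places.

0.477

r = (nΣpq − ΣpΣq) / √[(nΣp² − (Σp)²)(nΣq² − (Σq)²)]
Numerator: 7×4475 − 188×164 = 493
Denominator: √[(36148 − 35344)(28224 − 26896)] = √[804 × 1328] = 1033.3015
r = 493 / 1033.3015 ≈ 0.477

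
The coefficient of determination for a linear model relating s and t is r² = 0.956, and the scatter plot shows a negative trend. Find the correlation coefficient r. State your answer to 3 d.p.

-0.978

|r| = √0.956 = 0.978
The association is negative, so r = −0.978.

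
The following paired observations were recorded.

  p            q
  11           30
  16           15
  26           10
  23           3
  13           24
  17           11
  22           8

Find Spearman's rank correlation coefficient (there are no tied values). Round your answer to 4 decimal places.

Rank p: 1, 3, 7, 6, 2, 4, 5
Rank q: 7, 5, 3, 1, 6, 4, 2
d = rank(p) − rank(q): -6, -2, 4, 5, -4, 0, 3; Σd² = 106
ρ = 1 − 6Σd² / [n(n²−1)] = 1 − 6×106 / (7×48) = 1 − 636/336 ≈ -0.8929

-0.8929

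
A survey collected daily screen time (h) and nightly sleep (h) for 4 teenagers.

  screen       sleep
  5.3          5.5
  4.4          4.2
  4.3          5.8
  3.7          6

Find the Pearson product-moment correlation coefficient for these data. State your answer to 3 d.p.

-0.229

n = 4, Σx = 17.7, Σy = 21.5, Σx² = 79.63, Σy² = 117.53, Σxy = 94.77
nΣxy − ΣxΣy = 379.08 − 380.55 = -1.47
nΣx² − (Σx)² = 318.52 − 313.29 = 5.23; nΣy² − (Σy)² = 470.12 − 462.25 = 7.87
r = -1.47 / √(5.23 × 7.87) = -1.47 / 6.4156 ≈ -0.229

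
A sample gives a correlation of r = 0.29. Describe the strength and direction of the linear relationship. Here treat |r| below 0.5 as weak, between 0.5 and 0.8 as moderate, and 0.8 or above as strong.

r = 0.29 > 0 so the relationship is positive.
|r| = 0.29, which falls in the weak range.

weak positive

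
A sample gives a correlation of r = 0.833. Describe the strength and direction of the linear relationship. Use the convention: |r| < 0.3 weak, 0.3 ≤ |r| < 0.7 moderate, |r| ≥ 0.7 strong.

r = 0.833 > 0 so the relationship is positive.
|r| = 0.833, which falls in the strong range.

strong positive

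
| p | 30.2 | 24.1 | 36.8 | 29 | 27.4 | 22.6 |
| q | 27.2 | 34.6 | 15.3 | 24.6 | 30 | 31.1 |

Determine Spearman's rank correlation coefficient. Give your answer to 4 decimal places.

Rank p: 5, 2, 6, 4, 3, 1
Rank q: 3, 6, 1, 2, 4, 5
d = rank(p) − rank(q): 2, -4, 5, 2, -1, -4; Σd² = 66
ρ = 1 − 6Σd² / [n(n²−1)] = 1 − 6×66 / (6×35) = 1 − 396/210 ≈ -0.8857

-0.8857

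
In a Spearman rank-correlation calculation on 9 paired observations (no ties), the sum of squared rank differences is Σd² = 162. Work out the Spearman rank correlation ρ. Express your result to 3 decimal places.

-0.350

ρ = 1 − 6Σd² / [n(n²−1)] = 1 − 6×162 / (9×80)
  = 1 − 972/720 = 1 − 1.3500 ≈ -0.350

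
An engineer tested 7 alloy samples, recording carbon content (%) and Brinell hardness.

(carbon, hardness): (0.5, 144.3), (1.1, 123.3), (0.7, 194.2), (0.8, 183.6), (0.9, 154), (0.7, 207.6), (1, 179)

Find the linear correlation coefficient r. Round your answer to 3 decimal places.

n = 7, Σx = 5.7, Σy = 1186, Σx² = 4.89, Σy² = 206302.74, Σxy = 953.52
nΣxy − ΣxΣy = 6674.64 − 6760.2 = -85.56
nΣx² − (Σx)² = 34.23 − 32.49 = 1.74; nΣy² − (Σy)² = 1444119.18 − 1406596 = 37523.18
r = -85.56 / √(1.74 × 37523.18) = -85.56 / 255.5197 ≈ -0.335

-0.335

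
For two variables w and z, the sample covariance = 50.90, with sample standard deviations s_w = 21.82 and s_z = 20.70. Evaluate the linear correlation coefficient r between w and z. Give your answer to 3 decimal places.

r = Cov(w,z) / (s_w · s_z) = 50.90 / (21.82 × 20.70)
  = 50.90 / 451.6740 ≈ 0.113

0.113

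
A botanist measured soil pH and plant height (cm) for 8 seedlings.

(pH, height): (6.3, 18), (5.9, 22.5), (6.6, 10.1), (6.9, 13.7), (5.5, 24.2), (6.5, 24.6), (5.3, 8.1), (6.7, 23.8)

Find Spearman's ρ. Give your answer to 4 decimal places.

0.0476

Rank pH: 4, 3, 6, 8, 2, 5, 1, 7
Rank height: 4, 5, 2, 3, 7, 8, 1, 6
d = rank(pH) − rank(height): 0, -2, 4, 5, -5, -3, 0, 1; Σd² = 80
ρ = 1 − 6Σd² / [n(n²−1)] = 1 − 6×80 / (8×63) = 1 − 480/504 ≈ 0.0476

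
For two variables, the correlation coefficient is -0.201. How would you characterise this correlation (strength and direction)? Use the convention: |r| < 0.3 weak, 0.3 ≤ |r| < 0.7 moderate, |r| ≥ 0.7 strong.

r = -0.201 < 0 so the relationship is negative.
|r| = 0.201, which falls in the weak range.

weak negative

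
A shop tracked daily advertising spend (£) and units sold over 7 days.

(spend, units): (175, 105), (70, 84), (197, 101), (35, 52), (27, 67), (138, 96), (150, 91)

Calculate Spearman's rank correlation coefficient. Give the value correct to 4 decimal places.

0.8929

Rank spend: 6, 3, 7, 2, 1, 4, 5
Rank units: 7, 3, 6, 1, 2, 5, 4
d = rank(spend) − rank(units): -1, 0, 1, 1, -1, -1, 1; Σd² = 6
ρ = 1 − 6Σd² / [n(n²−1)] = 1 − 6×6 / (7×48) = 1 − 36/336 ≈ 0.8929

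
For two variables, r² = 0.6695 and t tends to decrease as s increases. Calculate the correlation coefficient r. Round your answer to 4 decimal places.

-0.8182

|r| = √0.6695 = 0.8182
The association is negative, so r = −0.8182.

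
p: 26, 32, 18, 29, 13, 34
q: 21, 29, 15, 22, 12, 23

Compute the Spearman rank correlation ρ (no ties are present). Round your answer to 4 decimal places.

Rank p: 3, 5, 2, 4, 1, 6
Rank q: 3, 6, 2, 4, 1, 5
d = rank(p) − rank(q): 0, -1, 0, 0, 0, 1; Σd² = 2
ρ = 1 − 6Σd² / [n(n²−1)] = 1 − 6×2 / (6×35) = 1 − 12/210 ≈ 0.9429

0.9429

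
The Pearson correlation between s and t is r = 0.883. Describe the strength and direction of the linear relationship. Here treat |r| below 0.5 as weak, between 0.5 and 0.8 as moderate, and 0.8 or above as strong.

strong positive

r = 0.883 > 0 so the relationship is positive.
|r| = 0.883, which falls in the strong range.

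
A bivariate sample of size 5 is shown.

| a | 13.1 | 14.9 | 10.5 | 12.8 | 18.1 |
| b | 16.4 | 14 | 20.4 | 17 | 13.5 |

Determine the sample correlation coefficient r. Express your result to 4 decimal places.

n = 5, Σa = 69.4, Σb = 81.3, Σa² = 995.32, Σb² = 1352.37, Σab = 1099.59
nΣab − ΣaΣb = 5497.95 − 5642.22 = -144.27
nΣa² − (Σa)² = 4976.6 − 4816.36 = 160.24; nΣb² − (Σb)² = 6761.85 − 6609.69 = 152.16
r = -144.27 / √(160.24 × 152.16) = -144.27 / 156.1477 ≈ -0.9239

-0.9239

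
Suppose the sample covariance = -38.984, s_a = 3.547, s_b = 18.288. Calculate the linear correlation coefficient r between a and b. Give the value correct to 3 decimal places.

r = Cov(a,b) / (s_a · s_b) = -38.984 / (3.547 × 18.288)
  = -38.984 / 64.8675 ≈ -0.601

-0.601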